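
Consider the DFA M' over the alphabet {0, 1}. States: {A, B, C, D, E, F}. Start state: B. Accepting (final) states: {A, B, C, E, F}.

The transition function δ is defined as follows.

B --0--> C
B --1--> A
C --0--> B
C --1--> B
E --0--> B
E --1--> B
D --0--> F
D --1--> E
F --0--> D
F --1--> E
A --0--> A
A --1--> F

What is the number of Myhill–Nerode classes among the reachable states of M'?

Initial partition by acceptance: {A,B,C,E,F} | {D}.
On input 0, block {A,B,C,E,F} splits into {A,B,C,E} and {F}.
Split {A,B,C,E} by δ(·,1) → {B,C,E} and {A}.
Refine {B,C,E} on symbol 1: members go to different blocks, giving {C,E} and {B}.
Stable partition: {C,E} | {D} | {F} | {A} | {B} — 5 equivalence classes.

5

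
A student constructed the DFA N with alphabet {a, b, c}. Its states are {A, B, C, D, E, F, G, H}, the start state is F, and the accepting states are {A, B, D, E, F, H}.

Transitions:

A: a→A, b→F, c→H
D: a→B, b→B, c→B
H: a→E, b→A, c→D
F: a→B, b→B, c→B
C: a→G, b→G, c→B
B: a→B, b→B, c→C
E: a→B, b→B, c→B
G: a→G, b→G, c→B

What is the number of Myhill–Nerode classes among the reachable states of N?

3

States {A,D,E,H} cannot be reached from the start state, so discard them.
Start with accepting vs non-accepting: {B,F} | {C,G}.
Split {B,F} by δ(·,c) → {B} and {F}.
No further refinement is possible. Final partition (3 blocks): {B} | {C,G} | {F}.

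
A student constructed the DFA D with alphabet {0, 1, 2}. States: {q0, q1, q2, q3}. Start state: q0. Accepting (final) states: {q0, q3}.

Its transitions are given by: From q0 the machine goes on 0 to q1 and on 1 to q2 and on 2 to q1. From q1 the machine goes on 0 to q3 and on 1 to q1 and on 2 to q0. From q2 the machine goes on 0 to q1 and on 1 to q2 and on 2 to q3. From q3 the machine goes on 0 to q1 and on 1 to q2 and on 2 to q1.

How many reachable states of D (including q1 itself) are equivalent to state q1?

Start with accepting vs non-accepting: {q0,q3} | {q1,q2}.
Refine {q1,q2} on symbol 0: members go to different blocks, giving {q1} and {q2}.
No further refinement is possible. Final partition (3 blocks): {q0,q3} | {q1} | {q2}.
The equivalence class containing q1 is {q1}, of size 1.

1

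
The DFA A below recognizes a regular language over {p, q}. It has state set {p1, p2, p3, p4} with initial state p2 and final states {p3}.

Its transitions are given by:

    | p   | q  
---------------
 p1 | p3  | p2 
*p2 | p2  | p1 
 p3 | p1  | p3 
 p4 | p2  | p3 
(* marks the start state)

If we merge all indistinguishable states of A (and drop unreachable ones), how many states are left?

3

States {p4} cannot be reached from the start state, so discard them.
Start with accepting vs non-accepting: {p3} | {p1,p2}.
Split {p1,p2} by δ(·,p) → {p1} and {p2}.
Stable partition: {p3} | {p1} | {p2} — 3 equivalence classes.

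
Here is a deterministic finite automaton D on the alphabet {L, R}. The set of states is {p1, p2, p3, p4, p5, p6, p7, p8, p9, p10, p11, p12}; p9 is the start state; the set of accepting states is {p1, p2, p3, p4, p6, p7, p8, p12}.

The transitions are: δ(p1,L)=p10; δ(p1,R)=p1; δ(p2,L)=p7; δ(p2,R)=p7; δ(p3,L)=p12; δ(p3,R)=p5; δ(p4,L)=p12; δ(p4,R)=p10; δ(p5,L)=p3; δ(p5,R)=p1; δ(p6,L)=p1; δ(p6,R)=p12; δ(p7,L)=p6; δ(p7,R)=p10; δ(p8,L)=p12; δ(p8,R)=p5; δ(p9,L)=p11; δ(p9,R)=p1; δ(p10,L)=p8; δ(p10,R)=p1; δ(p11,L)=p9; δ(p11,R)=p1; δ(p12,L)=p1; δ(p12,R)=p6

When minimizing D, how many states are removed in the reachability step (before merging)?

Starting at p9 and following transitions, the reachable set is {p1, p3, p5, p6, p8, p9, p10, p11, p12}. That leaves p2, p4, p7 unreachable — 3 in total.

3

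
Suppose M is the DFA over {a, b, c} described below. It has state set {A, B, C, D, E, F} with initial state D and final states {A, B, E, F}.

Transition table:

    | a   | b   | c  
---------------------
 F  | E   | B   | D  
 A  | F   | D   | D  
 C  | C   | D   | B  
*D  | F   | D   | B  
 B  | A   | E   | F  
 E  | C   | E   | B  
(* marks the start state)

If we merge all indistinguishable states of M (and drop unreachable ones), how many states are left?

All states are reachable from the start state.
Initial partition by acceptance: {A,B,E,F} | {C,D}.
Refine {A,B,E,F} on symbol a: members go to different blocks, giving {A,B,F} and {E}.
Refine {A,B,F} on symbol a: members go to different blocks, giving {A,B} and {F}.
On input a, block {A,B} splits into {A} and {B}.
Refine {C,D} on symbol a: members go to different blocks, giving {C} and {D}.
Stable partition: {A} | {C} | {E} | {F} | {B} | {D} — 6 equivalence classes.

6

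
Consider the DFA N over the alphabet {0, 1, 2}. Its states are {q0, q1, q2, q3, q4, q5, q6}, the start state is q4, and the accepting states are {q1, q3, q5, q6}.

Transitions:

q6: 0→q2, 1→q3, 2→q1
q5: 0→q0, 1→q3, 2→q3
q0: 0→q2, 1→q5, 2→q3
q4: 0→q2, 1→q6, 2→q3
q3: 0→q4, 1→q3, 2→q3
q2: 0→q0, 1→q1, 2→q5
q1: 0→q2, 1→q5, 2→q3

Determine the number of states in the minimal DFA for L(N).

Every state is reachable, so we keep all 7.
Start with accepting vs non-accepting: {q1,q3,q5,q6} | {q0,q2,q4}.
Stable partition: {q1,q3,q5,q6} | {q0,q2,q4} — 2 equivalence classes.

2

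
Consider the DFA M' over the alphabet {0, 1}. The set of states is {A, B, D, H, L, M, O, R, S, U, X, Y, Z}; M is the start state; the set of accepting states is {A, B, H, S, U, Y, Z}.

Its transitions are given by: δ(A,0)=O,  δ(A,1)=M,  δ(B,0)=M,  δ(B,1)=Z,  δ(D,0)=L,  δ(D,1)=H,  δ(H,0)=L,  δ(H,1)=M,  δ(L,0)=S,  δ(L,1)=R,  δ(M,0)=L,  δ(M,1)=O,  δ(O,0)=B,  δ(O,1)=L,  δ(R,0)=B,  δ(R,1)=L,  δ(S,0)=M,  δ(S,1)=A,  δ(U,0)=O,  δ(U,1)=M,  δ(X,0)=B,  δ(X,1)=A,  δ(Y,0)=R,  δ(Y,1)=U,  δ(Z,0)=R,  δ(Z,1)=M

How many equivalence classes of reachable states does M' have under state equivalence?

First remove the unreachable states {D,H,U,X,Y}; 8 states remain.
P0 = {A,B,S,Z} | {L,M,O,R}.
Split {A,B,S,Z} by δ(·,1) → {A,Z} and {B,S}.
On input 0, block {L,M,O,R} splits into {L,O,R} and {M}.
The partition is now stable with 4 blocks: {A,Z} | {L,O,R} | {B,S} | {M}.

4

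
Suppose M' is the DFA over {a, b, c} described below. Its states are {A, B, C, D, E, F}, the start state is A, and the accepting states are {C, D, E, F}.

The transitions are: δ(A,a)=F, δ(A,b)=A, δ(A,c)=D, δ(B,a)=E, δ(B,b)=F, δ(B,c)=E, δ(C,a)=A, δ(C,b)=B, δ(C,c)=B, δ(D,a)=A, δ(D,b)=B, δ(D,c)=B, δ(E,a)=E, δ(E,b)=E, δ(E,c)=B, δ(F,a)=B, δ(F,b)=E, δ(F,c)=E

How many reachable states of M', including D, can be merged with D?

First remove the unreachable states {C}; 5 states remain.
Start with accepting vs non-accepting: {D,E,F} | {A,B}.
Refine {D,E,F} on symbol a: members go to different blocks, giving {D,F} and {E}.
Refine {D,F} on symbol b: members go to different blocks, giving {D} and {F}.
Split {A,B} by δ(·,a) → {A} and {B}.
The partition is now stable with 5 blocks: {D} | {A} | {E} | {F} | {B}.
State D belongs to the block {D}, which has 1 states.

1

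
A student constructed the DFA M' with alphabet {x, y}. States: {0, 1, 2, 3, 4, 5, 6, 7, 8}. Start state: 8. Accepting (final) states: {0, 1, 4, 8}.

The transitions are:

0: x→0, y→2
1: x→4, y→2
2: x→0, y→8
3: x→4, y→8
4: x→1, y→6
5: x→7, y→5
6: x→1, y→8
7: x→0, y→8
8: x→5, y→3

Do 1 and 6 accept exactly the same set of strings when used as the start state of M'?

Every state is reachable, so we keep all 9.
Start with accepting vs non-accepting: {0,1,4,8} | {2,3,5,6,7}.
On input x, block {0,1,4,8} splits into {0,1,4} and {8}.
On input x, block {2,3,5,6,7} splits into {2,3,6,7} and {5}.
Stable partition: {0,1,4} | {2,3,6,7} | {8} | {5} — 4 equivalence classes.
1 and 6 end up in different blocks, so they are distinguishable. For instance, the string 'ε' is accepted from only 1.

No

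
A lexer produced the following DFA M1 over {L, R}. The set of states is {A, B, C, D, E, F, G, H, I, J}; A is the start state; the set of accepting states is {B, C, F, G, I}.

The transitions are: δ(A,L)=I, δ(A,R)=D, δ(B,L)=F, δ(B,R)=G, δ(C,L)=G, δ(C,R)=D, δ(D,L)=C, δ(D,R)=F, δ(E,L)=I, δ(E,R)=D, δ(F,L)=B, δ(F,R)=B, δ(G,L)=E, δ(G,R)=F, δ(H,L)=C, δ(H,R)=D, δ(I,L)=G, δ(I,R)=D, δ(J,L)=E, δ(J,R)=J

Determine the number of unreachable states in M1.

2

BFS from A reaches {A, B, C, D, E, F, G, I}; the 2 state(s) H, J are never visited.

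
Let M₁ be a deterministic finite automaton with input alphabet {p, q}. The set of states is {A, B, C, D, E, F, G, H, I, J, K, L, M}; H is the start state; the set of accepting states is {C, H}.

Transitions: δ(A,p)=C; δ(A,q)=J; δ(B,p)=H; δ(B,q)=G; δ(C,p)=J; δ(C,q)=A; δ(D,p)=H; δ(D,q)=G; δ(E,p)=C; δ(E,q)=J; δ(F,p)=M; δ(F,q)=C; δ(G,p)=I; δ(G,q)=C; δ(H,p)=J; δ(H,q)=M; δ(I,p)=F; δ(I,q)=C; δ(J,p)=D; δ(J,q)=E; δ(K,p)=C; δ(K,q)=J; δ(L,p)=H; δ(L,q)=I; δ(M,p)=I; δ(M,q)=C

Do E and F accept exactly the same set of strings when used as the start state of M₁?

First remove the unreachable states {B,K,L}; 10 states remain.
P0 = {C,H} | {A,D,E,F,G,I,J,M}.
On input p, block {A,D,E,F,G,I,J,M} splits into {F,G,I,J,M} and {A,D,E}.
Refine {C,H} on symbol q: members go to different blocks, giving {C} and {H}.
On input p, block {F,G,I,J,M} splits into {F,G,I,M} and {J}.
Split {A,D,E} by δ(·,p) → {A,E} and {D}.
No further refinement is possible. Final partition (6 blocks): {C} | {F,G,I,M} | {A,E} | {H} | {J} | {D}.
E and F end up in different blocks, so they are distinguishable. For instance, the string 'p' is accepted from only E.

No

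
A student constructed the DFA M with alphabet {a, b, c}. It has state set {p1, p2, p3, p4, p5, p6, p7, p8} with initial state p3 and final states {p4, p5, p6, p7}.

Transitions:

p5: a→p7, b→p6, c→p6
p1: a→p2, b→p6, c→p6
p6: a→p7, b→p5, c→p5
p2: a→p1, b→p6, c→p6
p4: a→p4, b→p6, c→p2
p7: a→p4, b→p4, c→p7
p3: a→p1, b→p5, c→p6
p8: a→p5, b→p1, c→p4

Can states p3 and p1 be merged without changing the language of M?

Yes

First remove the unreachable states {p8}; 7 states remain.
Start with accepting vs non-accepting: {p4,p5,p6,p7} | {p1,p2,p3}.
On input c, block {p4,p5,p6,p7} splits into {p5,p6,p7} and {p4}.
Refine {p5,p6,p7} on symbol a: members go to different blocks, giving {p5,p6} and {p7}.
Stable partition: {p5,p6} | {p1,p2,p3} | {p4} | {p7} — 4 equivalence classes.
p3 and p1 lie in the same block of the stable partition, so they are equivalent — no string distinguishes them.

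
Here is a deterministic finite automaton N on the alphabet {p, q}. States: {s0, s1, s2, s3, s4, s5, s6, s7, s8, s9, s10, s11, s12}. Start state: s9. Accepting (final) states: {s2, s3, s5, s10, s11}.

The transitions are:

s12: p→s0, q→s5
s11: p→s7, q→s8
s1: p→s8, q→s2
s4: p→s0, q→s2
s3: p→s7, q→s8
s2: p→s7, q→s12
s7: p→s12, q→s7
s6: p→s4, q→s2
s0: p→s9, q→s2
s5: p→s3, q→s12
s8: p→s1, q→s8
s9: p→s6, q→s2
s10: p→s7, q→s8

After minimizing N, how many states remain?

8

States {s10,s11} cannot be reached from the start state, so discard them.
P0 = {s2,s3,s5} | {s0,s1,s4,s6,s7,s8,s9,s12}.
Split {s2,s3,s5} by δ(·,p) → {s2,s3} and {s5}.
On input q, block {s0,s1,s4,s6,s7,s8,s9,s12} splits into {s0,s1,s4,s6,s9} and {s7,s8} and {s12}.
Split {s2,s3} by δ(·,q) → {s2} and {s3}.
On input p, block {s0,s1,s4,s6,s9} splits into {s0,s4,s6,s9} and {s1}.
On input p, block {s7,s8} splits into {s7} and {s8}.
Stable partition: {s2} | {s0,s4,s6,s9} | {s5} | {s7} | {s12} | {s3} | {s1} | {s8} — 8 equivalence classes.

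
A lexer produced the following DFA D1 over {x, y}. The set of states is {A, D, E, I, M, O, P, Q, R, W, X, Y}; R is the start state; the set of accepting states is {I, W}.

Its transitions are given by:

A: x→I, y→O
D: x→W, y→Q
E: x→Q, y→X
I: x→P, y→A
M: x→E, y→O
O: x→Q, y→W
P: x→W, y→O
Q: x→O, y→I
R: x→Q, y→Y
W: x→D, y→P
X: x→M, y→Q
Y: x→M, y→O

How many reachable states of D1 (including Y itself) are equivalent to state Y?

All states are reachable from the start state.
Start with accepting vs non-accepting: {I,W} | {A,D,E,M,O,P,Q,R,X,Y}.
Refine {A,D,E,M,O,P,Q,R,X,Y} on symbol x: members go to different blocks, giving {E,M,O,Q,R,X,Y} and {A,D,P}.
Split {E,M,O,Q,R,X,Y} by δ(·,y) → {E,M,R,X,Y} and {O,Q}.
Refine {E,M,R,X,Y} on symbol x: members go to different blocks, giving {M,X,Y} and {E,R}.
On input x, block {M,X,Y} splits into {X,Y} and {M}.
Stable partition: {I,W} | {X,Y} | {A,D,P} | {O,Q} | {E,R} | {M} — 6 equivalence classes.
The equivalence class containing Y is {X,Y}, of size 2.

2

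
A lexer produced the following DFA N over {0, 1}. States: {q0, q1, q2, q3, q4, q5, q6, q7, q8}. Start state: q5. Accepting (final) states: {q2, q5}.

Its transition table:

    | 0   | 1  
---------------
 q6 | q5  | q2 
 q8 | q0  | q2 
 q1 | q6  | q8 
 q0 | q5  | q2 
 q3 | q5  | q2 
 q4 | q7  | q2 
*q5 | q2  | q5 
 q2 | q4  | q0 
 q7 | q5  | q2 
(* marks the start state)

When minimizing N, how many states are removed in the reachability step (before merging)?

4

No path from q5 leads to q1, q3, q6, q8; the other 5 states are all reachable.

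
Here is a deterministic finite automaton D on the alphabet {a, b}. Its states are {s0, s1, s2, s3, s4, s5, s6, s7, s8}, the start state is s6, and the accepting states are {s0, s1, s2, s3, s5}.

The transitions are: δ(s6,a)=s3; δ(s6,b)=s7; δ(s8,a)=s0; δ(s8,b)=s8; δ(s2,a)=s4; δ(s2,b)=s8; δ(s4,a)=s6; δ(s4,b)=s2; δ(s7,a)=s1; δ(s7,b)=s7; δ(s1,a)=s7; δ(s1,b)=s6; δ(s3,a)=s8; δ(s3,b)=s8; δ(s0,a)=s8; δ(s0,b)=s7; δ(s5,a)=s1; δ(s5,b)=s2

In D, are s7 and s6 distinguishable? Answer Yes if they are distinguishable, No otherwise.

States {s2,s4,s5} cannot be reached from the start state, so discard them.
Initial partition by acceptance: {s0,s1,s3} | {s6,s7,s8}.
No further refinement is possible. Final partition (2 blocks): {s0,s1,s3} | {s6,s7,s8}.
s7 and s6 lie in the same block of the stable partition, so they are equivalent — no string distinguishes them.

No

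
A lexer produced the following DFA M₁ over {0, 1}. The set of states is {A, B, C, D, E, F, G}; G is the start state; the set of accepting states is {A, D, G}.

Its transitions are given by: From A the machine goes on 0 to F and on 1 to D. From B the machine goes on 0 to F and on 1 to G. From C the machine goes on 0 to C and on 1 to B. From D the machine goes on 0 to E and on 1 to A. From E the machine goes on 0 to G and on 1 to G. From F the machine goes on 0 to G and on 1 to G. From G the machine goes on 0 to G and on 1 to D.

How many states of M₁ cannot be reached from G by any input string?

2

BFS from G reaches {A, D, E, F, G}; the 2 state(s) B, C are never visited.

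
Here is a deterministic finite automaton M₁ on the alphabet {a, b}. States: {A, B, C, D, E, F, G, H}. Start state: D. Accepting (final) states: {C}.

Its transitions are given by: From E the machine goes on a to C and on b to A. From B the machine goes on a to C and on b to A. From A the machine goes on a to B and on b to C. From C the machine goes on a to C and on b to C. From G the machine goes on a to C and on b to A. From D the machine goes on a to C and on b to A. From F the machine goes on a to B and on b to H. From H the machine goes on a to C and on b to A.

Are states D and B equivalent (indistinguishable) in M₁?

States {E,F,G,H} cannot be reached from the start state, so discard them.
P0 = {C} | {A,B,D}.
Split {A,B,D} by δ(·,a) → {B,D} and {A}.
No further refinement is possible. Final partition (3 blocks): {C} | {B,D} | {A}.
D and B lie in the same block of the stable partition, so they are equivalent — no string distinguishes them.

Yes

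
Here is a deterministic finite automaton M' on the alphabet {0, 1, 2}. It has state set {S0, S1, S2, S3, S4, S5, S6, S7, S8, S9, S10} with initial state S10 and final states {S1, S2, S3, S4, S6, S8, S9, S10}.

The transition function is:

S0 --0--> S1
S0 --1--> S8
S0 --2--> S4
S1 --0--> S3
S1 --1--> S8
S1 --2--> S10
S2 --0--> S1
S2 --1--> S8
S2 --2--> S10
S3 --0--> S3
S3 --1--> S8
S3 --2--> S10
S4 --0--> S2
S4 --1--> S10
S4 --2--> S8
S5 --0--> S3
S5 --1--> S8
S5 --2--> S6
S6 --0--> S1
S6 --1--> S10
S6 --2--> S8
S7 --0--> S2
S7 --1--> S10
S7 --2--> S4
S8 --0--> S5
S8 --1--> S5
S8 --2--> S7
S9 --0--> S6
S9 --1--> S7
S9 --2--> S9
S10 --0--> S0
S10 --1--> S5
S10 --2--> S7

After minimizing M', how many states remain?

3

States {S9} cannot be reached from the start state, so discard them.
P0 = {S1,S2,S3,S4,S6,S8,S10} | {S0,S5,S7}.
Split {S1,S2,S3,S4,S6,S8,S10} by δ(·,0) → {S1,S2,S3,S4,S6} and {S8,S10}.
No further refinement is possible. Final partition (3 blocks): {S1,S2,S3,S4,S6} | {S0,S5,S7} | {S8,S10}.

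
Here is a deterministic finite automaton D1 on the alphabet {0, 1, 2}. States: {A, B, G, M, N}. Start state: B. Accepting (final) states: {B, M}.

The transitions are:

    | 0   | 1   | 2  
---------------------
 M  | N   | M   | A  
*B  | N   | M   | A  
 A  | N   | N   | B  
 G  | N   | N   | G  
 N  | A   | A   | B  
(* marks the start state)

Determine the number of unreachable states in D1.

1

Starting at B and following transitions, the reachable set is {A, B, M, N}. That leaves G unreachable — 1 in total.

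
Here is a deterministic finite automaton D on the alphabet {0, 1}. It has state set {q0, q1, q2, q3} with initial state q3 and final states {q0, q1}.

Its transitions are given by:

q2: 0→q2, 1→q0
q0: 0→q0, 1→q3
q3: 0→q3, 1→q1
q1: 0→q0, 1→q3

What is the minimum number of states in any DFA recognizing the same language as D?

2

Reachable states from the start: {q0,q1,q3}. Unreachable: {q2} — drop them.
Start with accepting vs non-accepting: {q0,q1} | {q3}.
Stable partition: {q0,q1} | {q3} — 2 equivalence classes.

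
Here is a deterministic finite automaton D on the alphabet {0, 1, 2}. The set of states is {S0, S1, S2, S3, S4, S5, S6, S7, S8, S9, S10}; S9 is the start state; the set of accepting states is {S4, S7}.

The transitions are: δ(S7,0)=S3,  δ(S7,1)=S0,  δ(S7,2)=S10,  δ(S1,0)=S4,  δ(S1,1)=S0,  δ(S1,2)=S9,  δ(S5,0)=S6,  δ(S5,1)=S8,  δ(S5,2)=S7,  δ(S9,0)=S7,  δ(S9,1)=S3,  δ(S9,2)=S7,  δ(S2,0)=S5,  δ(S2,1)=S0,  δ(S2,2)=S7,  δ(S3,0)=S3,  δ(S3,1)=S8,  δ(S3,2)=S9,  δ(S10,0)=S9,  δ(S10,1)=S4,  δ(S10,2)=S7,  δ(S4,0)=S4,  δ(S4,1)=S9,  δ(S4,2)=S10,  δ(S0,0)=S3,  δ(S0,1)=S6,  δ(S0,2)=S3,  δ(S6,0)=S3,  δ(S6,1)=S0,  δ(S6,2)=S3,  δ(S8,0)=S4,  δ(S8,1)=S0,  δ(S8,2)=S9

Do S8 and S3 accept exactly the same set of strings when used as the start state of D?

No

First remove the unreachable states {S1,S2,S5}; 8 states remain.
P0 = {S4,S7} | {S0,S3,S6,S8,S9,S10}.
On input 0, block {S4,S7} splits into {S4} and {S7}.
On input 0, block {S0,S3,S6,S8,S9,S10} splits into {S0,S3,S6,S10} and {S8} and {S9}.
Split {S0,S3,S6,S10} by δ(·,0) → {S0,S3,S6} and {S10}.
Refine {S0,S3,S6} on symbol 1: members go to different blocks, giving {S0,S6} and {S3}.
The partition is now stable with 7 blocks: {S4} | {S0,S6} | {S7} | {S8} | {S9} | {S10} | {S3}.
S8 and S3 end up in different blocks, so they are distinguishable. For instance, the string '0' is accepted from only S8.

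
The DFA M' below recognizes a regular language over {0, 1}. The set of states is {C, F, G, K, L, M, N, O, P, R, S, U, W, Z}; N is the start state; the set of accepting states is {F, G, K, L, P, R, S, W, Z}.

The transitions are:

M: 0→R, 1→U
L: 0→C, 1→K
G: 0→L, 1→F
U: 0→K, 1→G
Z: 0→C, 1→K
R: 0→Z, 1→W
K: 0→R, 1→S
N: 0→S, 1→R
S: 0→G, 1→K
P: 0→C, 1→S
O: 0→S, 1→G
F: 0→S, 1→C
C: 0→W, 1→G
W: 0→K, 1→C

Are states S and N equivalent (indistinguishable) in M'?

No

States {M,O,P,U} cannot be reached from the start state, so discard them.
P0 = {F,G,K,L,R,S,W,Z} | {C,N}.
On input 0, block {F,G,K,L,R,S,W,Z} splits into {F,G,K,R,S,W} and {L,Z}.
Refine {F,G,K,R,S,W} on symbol 0: members go to different blocks, giving {F,K,S,W} and {G,R}.
Refine {F,K,S,W} on symbol 0: members go to different blocks, giving {F,W} and {K,S}.
Split {C,N} by δ(·,0) → {N} and {C}.
Stable partition: {F,W} | {N} | {L,Z} | {G,R} | {K,S} | {C} — 6 equivalence classes.
S and N end up in different blocks, so they are distinguishable. For instance, the string 'ε' is accepted from only S.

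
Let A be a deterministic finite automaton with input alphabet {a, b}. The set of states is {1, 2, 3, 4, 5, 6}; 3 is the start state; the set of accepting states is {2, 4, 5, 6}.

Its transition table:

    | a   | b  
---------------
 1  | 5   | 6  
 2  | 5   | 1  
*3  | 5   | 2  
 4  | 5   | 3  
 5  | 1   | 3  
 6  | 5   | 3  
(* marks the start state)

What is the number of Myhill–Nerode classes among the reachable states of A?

Reachable states from the start: {1,2,3,5,6}. Unreachable: {4} — drop them.
Initial partition by acceptance: {2,5,6} | {1,3}.
Refine {2,5,6} on symbol a: members go to different blocks, giving {2,6} and {5}.
No further refinement is possible. Final partition (3 blocks): {2,6} | {1,3} | {5}.

3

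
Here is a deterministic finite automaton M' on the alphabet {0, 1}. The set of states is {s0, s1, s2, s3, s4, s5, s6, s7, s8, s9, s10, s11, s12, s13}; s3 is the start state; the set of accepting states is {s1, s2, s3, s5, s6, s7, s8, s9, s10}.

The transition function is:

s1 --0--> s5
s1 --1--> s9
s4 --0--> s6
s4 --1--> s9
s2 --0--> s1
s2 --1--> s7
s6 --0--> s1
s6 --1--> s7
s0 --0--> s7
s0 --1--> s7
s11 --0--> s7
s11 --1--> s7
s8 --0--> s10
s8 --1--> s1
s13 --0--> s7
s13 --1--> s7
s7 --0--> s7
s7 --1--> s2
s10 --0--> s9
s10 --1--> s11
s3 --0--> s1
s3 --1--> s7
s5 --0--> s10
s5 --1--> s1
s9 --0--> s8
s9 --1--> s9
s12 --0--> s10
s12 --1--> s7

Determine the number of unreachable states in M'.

Starting at s3 and following transitions, the reachable set is {s1, s2, s3, s5, s7, s8, s9, s10, s11}. That leaves s0, s4, s6, s12, s13 unreachable — 5 in total.

5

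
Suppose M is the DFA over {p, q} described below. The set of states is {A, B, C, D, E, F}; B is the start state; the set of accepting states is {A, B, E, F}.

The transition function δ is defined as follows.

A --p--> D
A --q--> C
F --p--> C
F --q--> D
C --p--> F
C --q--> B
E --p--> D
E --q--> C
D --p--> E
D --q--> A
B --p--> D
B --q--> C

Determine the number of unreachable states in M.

0

Every one of the 6 states is reachable from B.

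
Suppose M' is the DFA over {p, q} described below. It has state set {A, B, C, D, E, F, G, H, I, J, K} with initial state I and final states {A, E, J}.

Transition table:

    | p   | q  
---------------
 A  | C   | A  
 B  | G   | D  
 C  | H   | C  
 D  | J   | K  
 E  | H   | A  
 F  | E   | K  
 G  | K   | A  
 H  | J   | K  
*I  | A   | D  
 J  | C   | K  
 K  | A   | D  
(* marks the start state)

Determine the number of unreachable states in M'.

4

No path from I leads to B, E, F, G; the other 7 states are all reachable.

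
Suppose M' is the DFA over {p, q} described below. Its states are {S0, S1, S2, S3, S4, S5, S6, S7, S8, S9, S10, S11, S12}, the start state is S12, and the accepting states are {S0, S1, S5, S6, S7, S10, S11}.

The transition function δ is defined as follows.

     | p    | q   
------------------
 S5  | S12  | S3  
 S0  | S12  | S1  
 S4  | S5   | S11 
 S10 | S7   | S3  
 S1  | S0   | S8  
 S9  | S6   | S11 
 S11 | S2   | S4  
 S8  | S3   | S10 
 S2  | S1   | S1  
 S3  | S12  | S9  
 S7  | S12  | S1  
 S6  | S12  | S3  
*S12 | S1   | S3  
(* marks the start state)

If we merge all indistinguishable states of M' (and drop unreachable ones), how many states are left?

10

Initial partition by acceptance: {S0,S1,S5,S6,S7,S10,S11} | {S2,S3,S4,S8,S9,S12}.
Refine {S0,S1,S5,S6,S7,S10,S11} on symbol p: members go to different blocks, giving {S0,S5,S6,S7,S11} and {S1,S10}.
Refine {S0,S5,S6,S7,S11} on symbol q: members go to different blocks, giving {S5,S6,S11} and {S0,S7}.
On input p, block {S2,S3,S4,S8,S9,S12} splits into {S2,S12} and {S3,S8} and {S4,S9}.
Refine {S5,S6,S11} on symbol q: members go to different blocks, giving {S5,S6} and {S11}.
Refine {S2,S12} on symbol q: members go to different blocks, giving {S2} and {S12}.
Split {S3,S8} by δ(·,p) → {S3} and {S8}.
Refine {S1,S10} on symbol q: members go to different blocks, giving {S1} and {S10}.
The partition is now stable with 10 blocks: {S5,S6} | {S2} | {S1} | {S0,S7} | {S3} | {S4,S9} | {S11} | {S12} | {S8} | {S10}.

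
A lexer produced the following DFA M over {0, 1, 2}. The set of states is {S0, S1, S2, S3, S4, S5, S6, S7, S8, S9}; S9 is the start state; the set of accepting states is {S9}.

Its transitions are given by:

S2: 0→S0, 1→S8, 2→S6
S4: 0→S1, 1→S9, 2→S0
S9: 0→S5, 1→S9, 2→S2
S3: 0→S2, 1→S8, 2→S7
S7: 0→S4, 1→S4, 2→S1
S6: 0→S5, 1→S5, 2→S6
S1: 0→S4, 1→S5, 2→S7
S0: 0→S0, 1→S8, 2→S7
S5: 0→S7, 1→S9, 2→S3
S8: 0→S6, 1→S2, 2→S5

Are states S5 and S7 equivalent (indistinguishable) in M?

No

Every state is reachable, so we keep all 10.
Initial partition by acceptance: {S9} | {S0,S1,S2,S3,S4,S5,S6,S7,S8}.
On input 1, block {S0,S1,S2,S3,S4,S5,S6,S7,S8} splits into {S0,S1,S2,S3,S6,S7,S8} and {S4,S5}.
Refine {S0,S1,S2,S3,S6,S7,S8} on symbol 0: members go to different blocks, giving {S0,S2,S3,S8} and {S1,S6,S7}.
Refine {S0,S2,S3,S8} on symbol 0: members go to different blocks, giving {S0,S2,S3} and {S8}.
No further refinement is possible. Final partition (5 blocks): {S9} | {S0,S2,S3} | {S4,S5} | {S1,S6,S7} | {S8}.
S5 and S7 end up in different blocks, so they are distinguishable. For instance, the string '1' is accepted from only S5.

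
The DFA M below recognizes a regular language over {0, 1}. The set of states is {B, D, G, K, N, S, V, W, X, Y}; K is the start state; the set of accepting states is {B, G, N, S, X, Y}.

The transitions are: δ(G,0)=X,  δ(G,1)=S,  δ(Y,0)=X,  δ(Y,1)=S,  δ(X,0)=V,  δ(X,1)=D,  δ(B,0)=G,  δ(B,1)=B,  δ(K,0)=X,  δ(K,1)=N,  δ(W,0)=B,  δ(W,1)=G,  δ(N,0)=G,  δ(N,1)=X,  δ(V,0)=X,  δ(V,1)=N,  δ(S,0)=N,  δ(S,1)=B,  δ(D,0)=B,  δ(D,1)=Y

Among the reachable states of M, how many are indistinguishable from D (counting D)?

First remove the unreachable states {W}; 9 states remain.
Start with accepting vs non-accepting: {B,G,N,S,X,Y} | {D,K,V}.
Split {B,G,N,S,X,Y} by δ(·,0) → {B,G,N,S,Y} and {X}.
Refine {B,G,N,S,Y} on symbol 0: members go to different blocks, giving {B,N,S} and {G,Y}.
Refine {B,N,S} on symbol 0: members go to different blocks, giving {B,N} and {S}.
Refine {B,N} on symbol 1: members go to different blocks, giving {N} and {B}.
On input 0, block {D,K,V} splits into {K,V} and {D}.
No further refinement is possible. Final partition (7 blocks): {N} | {K,V} | {X} | {G,Y} | {S} | {B} | {D}.
The equivalence class containing D is {D}, of size 1.

1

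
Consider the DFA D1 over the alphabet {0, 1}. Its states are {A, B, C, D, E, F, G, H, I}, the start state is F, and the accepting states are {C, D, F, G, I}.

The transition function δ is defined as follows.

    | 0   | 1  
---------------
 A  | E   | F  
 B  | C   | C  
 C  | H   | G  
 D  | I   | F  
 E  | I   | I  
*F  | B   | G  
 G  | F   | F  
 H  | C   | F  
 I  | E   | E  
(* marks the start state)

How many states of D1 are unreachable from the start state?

4

Starting at F and following transitions, the reachable set is {B, C, F, G, H}. That leaves A, D, E, I unreachable — 4 in total.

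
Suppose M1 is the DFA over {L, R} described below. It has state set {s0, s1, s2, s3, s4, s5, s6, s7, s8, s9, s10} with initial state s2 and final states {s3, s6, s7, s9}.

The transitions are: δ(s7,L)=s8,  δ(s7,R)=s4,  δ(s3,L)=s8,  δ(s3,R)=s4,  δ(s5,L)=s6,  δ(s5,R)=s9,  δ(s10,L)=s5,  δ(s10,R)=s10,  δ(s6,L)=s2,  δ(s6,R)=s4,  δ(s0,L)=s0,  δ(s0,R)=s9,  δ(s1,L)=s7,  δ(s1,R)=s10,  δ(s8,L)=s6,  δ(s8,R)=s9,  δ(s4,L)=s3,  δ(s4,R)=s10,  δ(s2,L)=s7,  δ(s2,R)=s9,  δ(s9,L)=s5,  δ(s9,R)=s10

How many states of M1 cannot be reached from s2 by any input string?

Starting at s2 and following transitions, the reachable set is {s2, s3, s4, s5, s6, s7, s8, s9, s10}. That leaves s0, s1 unreachable — 2 in total.

2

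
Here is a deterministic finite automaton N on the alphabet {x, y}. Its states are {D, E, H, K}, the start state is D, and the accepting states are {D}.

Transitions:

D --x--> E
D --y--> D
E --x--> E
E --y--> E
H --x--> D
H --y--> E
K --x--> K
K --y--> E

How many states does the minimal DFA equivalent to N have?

Reachable states from the start: {D,E}. Unreachable: {H,K} — drop them.
P0 = {D} | {E}.
The partition is now stable with 2 blocks: {D} | {E}.

2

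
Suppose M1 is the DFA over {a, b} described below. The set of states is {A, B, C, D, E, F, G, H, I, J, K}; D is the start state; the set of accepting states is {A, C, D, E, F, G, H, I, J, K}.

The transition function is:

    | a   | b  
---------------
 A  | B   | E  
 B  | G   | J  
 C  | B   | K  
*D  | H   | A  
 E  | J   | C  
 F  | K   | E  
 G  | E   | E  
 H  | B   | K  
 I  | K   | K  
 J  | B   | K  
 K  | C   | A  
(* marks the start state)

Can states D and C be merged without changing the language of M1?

No

First remove the unreachable states {F,I}; 9 states remain.
Initial partition by acceptance: {A,C,D,E,G,H,J,K} | {B}.
Split {A,C,D,E,G,H,J,K} by δ(·,a) → {A,C,H,J} and {D,E,G,K}.
Split {D,E,G,K} by δ(·,a) → {D,E,K} and {G}.
The partition is now stable with 4 blocks: {A,C,H,J} | {B} | {D,E,K} | {G}.
D and C end up in different blocks, so they are distinguishable. For instance, the string 'a' is accepted from only D.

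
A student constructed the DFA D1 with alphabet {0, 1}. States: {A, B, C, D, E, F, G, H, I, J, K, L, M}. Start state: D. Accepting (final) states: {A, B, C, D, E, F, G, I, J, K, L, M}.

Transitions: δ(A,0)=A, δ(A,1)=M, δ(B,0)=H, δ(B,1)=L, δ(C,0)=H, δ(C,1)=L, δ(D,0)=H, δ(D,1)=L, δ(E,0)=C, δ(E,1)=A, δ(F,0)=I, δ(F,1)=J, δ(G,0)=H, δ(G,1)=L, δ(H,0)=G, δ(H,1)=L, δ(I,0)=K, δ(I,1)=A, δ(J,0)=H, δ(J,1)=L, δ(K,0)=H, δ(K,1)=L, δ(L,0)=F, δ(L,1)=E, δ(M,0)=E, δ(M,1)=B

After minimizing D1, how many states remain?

P0 = {A,B,C,D,E,F,G,I,J,K,L,M} | {H}.
Split {A,B,C,D,E,F,G,I,J,K,L,M} by δ(·,0) → {A,E,F,I,L,M} and {B,C,D,G,J,K}.
On input 0, block {A,E,F,I,L,M} splits into {A,F,L,M} and {E,I}.
Refine {A,F,L,M} on symbol 0: members go to different blocks, giving {A,L} and {F,M}.
Split {A,L} by δ(·,0) → {A} and {L}.
Stable partition: {A} | {H} | {B,C,D,G,J,K} | {E,I} | {F,M} | {L} — 6 equivalence classes.

6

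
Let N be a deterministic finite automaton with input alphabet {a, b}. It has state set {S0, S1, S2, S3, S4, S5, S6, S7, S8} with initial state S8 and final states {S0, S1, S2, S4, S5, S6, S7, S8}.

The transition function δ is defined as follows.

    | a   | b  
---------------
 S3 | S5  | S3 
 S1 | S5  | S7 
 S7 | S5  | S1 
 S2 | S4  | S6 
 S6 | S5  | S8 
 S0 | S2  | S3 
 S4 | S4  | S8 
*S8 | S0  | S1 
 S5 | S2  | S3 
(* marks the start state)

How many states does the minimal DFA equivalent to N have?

4

Initial partition by acceptance: {S0,S1,S2,S4,S5,S6,S7,S8} | {S3}.
Split {S0,S1,S2,S4,S5,S6,S7,S8} by δ(·,b) → {S1,S2,S4,S6,S7,S8} and {S0,S5}.
On input a, block {S1,S2,S4,S6,S7,S8} splits into {S1,S6,S7,S8} and {S2,S4}.
No further refinement is possible. Final partition (4 blocks): {S1,S6,S7,S8} | {S3} | {S0,S5} | {S2,S4}.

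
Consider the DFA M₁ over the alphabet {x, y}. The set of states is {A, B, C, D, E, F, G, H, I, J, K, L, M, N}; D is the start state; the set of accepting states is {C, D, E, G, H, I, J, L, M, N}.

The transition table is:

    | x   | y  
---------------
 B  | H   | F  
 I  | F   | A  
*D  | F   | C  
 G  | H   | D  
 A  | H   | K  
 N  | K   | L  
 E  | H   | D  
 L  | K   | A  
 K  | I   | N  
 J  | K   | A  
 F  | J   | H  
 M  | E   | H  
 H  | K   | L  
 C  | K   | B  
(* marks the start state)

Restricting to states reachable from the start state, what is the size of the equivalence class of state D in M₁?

3

States {E,G,M} cannot be reached from the start state, so discard them.
P0 = {C,D,H,I,J,L,N} | {A,B,F,K}.
On input y, block {C,D,H,I,J,L,N} splits into {C,I,J,L} and {D,H,N}.
Refine {A,B,F,K} on symbol x: members go to different blocks, giving {A,B} and {F,K}.
No further refinement is possible. Final partition (4 blocks): {C,I,J,L} | {A,B} | {D,H,N} | {F,K}.
State D belongs to the block {D,H,N}, which has 3 states.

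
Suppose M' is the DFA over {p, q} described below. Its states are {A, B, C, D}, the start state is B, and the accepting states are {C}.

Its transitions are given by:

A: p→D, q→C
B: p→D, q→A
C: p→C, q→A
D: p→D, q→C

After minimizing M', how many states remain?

3

P0 = {C} | {A,B,D}.
Refine {A,B,D} on symbol q: members go to different blocks, giving {A,D} and {B}.
The partition is now stable with 3 blocks: {C} | {A,D} | {B}.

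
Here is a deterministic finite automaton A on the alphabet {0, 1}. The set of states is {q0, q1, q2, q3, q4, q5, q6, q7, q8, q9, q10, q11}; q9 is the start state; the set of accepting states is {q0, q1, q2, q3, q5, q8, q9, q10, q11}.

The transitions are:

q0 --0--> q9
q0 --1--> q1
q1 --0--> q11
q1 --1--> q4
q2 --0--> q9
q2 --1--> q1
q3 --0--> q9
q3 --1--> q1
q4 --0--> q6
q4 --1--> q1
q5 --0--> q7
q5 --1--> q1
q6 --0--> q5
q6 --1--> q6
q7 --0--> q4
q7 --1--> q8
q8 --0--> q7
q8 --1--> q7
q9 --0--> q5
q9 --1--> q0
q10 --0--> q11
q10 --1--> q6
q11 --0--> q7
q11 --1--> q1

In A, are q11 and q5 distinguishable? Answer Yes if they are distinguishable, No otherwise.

Reachable states from the start: {q0,q1,q4,q5,q6,q7,q8,q9,q11}. Unreachable: {q2,q3,q10} — drop them.
Initial partition by acceptance: {q0,q1,q5,q8,q9,q11} | {q4,q6,q7}.
Refine {q0,q1,q5,q8,q9,q11} on symbol 0: members go to different blocks, giving {q0,q1,q9} and {q5,q8,q11}.
Split {q0,q1,q9} by δ(·,0) → {q1,q9} and {q0}.
Split {q1,q9} by δ(·,1) → {q1} and {q9}.
Split {q4,q6,q7} by δ(·,0) → {q4,q7} and {q6}.
Refine {q4,q7} on symbol 0: members go to different blocks, giving {q4} and {q7}.
Split {q5,q8,q11} by δ(·,1) → {q5,q11} and {q8}.
Stable partition: {q1} | {q4} | {q5,q11} | {q0} | {q9} | {q6} | {q7} | {q8} — 8 equivalence classes.
q11 and q5 lie in the same block of the stable partition, so they are equivalent — no string distinguishes them.

No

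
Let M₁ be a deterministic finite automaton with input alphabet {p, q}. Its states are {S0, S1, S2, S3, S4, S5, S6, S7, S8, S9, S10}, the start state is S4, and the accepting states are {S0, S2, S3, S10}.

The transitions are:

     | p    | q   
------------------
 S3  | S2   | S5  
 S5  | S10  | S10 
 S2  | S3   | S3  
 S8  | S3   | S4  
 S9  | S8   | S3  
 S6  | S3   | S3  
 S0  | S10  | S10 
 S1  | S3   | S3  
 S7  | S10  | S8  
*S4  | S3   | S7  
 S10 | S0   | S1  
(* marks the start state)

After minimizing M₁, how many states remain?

4

First remove the unreachable states {S6,S9}; 9 states remain.
Initial partition by acceptance: {S0,S2,S3,S10} | {S1,S4,S5,S7,S8}.
Refine {S0,S2,S3,S10} on symbol q: members go to different blocks, giving {S0,S2} and {S3,S10}.
On input q, block {S1,S4,S5,S7,S8} splits into {S4,S7,S8} and {S1,S5}.
No further refinement is possible. Final partition (4 blocks): {S0,S2} | {S4,S7,S8} | {S3,S10} | {S1,S5}.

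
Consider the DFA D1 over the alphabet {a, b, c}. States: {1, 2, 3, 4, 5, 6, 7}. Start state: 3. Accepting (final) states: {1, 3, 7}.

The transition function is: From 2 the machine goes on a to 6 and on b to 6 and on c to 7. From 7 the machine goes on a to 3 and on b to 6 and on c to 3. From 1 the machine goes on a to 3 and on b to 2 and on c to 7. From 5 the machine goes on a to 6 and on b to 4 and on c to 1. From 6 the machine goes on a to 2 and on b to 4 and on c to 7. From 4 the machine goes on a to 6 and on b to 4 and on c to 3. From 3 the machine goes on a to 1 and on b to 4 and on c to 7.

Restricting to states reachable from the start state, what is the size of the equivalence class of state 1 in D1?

3

First remove the unreachable states {5}; 6 states remain.
P0 = {1,3,7} | {2,4,6}.
Stable partition: {1,3,7} | {2,4,6} — 2 equivalence classes.
The equivalence class containing 1 is {1,3,7}, of size 3.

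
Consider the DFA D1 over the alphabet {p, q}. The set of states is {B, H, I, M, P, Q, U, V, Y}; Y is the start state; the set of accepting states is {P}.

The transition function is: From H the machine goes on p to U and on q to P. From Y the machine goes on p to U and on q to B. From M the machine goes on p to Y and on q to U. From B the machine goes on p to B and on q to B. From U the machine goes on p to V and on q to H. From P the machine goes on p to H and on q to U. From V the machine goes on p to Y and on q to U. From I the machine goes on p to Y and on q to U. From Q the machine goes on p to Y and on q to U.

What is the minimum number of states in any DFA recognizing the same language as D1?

First remove the unreachable states {I,M,Q}; 6 states remain.
P0 = {P} | {B,H,U,V,Y}.
On input q, block {B,H,U,V,Y} splits into {B,U,V,Y} and {H}.
Refine {B,U,V,Y} on symbol q: members go to different blocks, giving {B,V,Y} and {U}.
On input p, block {B,V,Y} splits into {B,V} and {Y}.
Split {B,V} by δ(·,p) → {B} and {V}.
No further refinement is possible. Final partition (6 blocks): {P} | {B} | {H} | {U} | {Y} | {V}.

6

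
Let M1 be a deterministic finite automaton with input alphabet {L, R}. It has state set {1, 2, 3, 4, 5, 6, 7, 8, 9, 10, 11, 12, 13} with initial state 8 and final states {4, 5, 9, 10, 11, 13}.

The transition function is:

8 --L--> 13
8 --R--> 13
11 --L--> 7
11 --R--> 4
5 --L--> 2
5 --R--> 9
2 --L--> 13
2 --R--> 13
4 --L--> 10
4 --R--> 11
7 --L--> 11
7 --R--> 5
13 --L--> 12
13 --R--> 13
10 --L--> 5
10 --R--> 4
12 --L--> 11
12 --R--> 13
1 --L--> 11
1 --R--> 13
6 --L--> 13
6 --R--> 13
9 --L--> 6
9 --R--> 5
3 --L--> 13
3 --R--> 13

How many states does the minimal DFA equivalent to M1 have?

8

States {1,3} cannot be reached from the start state, so discard them.
Initial partition by acceptance: {4,5,9,10,11,13} | {2,6,7,8,12}.
Split {4,5,9,10,11,13} by δ(·,L) → {5,9,11,13} and {4,10}.
Refine {5,9,11,13} on symbol R: members go to different blocks, giving {5,9,13} and {11}.
On input L, block {2,6,7,8,12} splits into {2,6,8} and {7,12}.
On input L, block {5,9,13} splits into {5,9} and {13}.
Split {4,10} by δ(·,L) → {4} and {10}.
Split {7,12} by δ(·,R) → {7} and {12}.
Stable partition: {5,9} | {2,6,8} | {4} | {11} | {7} | {13} | {10} | {12} — 8 equivalence classes.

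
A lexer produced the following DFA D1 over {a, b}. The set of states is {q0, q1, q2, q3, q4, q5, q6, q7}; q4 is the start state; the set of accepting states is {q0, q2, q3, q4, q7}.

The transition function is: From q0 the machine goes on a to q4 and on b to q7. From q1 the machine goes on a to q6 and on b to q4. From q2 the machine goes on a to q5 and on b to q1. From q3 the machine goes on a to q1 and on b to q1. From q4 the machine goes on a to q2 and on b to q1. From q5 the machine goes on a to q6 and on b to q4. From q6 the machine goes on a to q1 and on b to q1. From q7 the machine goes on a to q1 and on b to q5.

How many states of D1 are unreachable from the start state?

3

Starting at q4 and following transitions, the reachable set is {q1, q2, q4, q5, q6}. That leaves q0, q3, q7 unreachable — 3 in total.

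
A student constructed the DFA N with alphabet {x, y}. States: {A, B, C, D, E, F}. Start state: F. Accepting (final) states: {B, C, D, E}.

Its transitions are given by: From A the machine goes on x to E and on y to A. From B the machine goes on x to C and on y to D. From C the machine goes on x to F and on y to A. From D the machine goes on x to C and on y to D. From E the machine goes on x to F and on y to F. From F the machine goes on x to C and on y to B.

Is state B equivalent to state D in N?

Yes

All states are reachable from the start state.
P0 = {B,C,D,E} | {A,F}.
Split {B,C,D,E} by δ(·,x) → {B,D} and {C,E}.
On input y, block {A,F} splits into {A} and {F}.
On input y, block {C,E} splits into {C} and {E}.
The partition is now stable with 5 blocks: {B,D} | {A} | {C} | {F} | {E}.
B and D lie in the same block of the stable partition, so they are equivalent — no string distinguishes them.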